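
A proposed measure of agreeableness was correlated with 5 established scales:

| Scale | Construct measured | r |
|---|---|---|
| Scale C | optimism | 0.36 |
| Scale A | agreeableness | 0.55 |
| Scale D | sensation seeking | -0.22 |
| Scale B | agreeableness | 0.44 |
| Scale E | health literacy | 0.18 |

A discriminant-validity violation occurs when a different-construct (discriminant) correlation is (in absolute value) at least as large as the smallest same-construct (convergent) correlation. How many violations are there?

0

Convergent (same construct = agreeableness): Scale A, Scale B.
Smallest convergent = 0.44. Discriminant |r|: 0.36, 0.22, 0.18; count ≥ 0.44 → 0.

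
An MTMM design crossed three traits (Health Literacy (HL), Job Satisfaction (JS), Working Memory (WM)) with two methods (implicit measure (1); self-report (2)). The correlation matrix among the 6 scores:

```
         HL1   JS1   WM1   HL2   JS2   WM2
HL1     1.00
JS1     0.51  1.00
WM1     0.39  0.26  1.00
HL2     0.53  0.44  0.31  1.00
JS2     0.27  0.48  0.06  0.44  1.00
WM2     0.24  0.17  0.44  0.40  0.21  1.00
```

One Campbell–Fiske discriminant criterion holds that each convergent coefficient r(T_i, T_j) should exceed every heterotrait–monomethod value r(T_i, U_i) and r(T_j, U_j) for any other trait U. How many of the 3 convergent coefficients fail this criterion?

1

Each convergent coefficient versus the relevant comparison correlations:
HL (methods 1·2): 0.53 vs {0.51, 0.44, 0.39, 0.40} → pass.
JS (methods 1·2): 0.48 vs {0.51, 0.44, 0.26, 0.21} → fail.
WM (methods 1·2): 0.44 vs {0.39, 0.40, 0.26, 0.21} → pass.
1 of 3 fail.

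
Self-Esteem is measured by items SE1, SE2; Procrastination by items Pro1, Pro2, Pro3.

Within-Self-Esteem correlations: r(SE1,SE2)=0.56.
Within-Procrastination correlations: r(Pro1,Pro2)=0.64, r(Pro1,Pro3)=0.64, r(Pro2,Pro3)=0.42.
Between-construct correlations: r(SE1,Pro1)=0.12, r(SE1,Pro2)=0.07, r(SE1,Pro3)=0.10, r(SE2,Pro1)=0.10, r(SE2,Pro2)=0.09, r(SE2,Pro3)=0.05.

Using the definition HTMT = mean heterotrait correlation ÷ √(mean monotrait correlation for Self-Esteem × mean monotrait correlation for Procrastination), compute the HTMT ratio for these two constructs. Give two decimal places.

0.16

Mean between = 0.53/6 = 0.0883.
Mean within-SE = 0.56/1 = 0.5600; mean within-Pro = 1.70/3 = 0.5667.
Geometric mean = √(0.5600 × 0.5667) = 0.5633.
HTMT = 0.0883 / 0.5633 = 0.16.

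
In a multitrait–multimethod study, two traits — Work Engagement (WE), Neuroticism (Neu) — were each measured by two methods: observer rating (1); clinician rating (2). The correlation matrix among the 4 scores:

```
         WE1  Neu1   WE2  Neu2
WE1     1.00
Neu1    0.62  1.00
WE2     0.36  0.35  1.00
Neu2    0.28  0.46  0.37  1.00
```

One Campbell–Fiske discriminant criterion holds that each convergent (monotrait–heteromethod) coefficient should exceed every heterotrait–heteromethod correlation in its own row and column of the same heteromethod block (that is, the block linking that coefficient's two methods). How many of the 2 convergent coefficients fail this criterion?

Convergent coefficients and their comparison sets:
WE (methods 1·2): 0.36 vs {0.28, 0.35} → pass.
Neu (methods 1·2): 0.46 vs {0.35, 0.28} → pass.
0 of 2 fail.

0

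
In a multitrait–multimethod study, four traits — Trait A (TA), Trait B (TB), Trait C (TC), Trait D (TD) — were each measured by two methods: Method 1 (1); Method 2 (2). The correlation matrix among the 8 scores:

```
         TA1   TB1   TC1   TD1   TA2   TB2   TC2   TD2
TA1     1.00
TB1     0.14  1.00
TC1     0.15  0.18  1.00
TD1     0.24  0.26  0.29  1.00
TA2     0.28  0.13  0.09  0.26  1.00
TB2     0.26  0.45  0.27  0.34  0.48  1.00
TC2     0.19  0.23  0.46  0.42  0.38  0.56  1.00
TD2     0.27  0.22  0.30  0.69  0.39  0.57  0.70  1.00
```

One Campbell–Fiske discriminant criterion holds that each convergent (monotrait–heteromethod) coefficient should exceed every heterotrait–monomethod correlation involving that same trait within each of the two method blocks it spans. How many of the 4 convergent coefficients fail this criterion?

4

Each convergent coefficient versus the relevant comparison correlations:
TA (methods 1·2): 0.28 vs {0.14, 0.48, 0.15, 0.38, 0.24, 0.39} → fail.
TB (methods 1·2): 0.45 vs {0.14, 0.48, 0.18, 0.56, 0.26, 0.57} → fail.
TC (methods 1·2): 0.46 vs {0.15, 0.38, 0.18, 0.56, 0.29, 0.70} → fail.
TD (methods 1·2): 0.69 vs {0.24, 0.39, 0.26, 0.57, 0.29, 0.70} → fail.
4 of 4 fail.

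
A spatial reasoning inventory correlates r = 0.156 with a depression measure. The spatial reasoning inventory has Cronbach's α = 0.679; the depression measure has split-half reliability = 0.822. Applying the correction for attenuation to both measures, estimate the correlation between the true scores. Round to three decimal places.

0.209

r_true = r_obs / √(r_xx · r_yy) = 0.156 / √(0.679 × 0.822) = 0.156 / √0.558138 = 0.156 / 0.7471 ≈ 0.209.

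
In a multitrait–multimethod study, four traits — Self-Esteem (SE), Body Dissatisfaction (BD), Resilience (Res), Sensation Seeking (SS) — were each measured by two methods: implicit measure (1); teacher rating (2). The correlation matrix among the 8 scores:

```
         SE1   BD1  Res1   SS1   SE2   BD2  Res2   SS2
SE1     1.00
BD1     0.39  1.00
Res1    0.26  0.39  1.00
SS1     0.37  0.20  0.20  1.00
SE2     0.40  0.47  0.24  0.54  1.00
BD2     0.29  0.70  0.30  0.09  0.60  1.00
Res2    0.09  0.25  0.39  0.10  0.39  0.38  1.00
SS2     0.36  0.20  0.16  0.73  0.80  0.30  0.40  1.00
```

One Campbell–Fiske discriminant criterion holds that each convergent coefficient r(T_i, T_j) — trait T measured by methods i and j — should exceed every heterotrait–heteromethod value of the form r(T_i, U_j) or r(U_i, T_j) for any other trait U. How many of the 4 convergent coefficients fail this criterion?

Checking each validity diagonal entry against its comparison values:
SE (methods 1·2): 0.40 vs {0.29, 0.47, 0.09, 0.24, 0.36, 0.54} → fail.
BD (methods 1·2): 0.70 vs {0.47, 0.29, 0.25, 0.30, 0.20, 0.09} → pass.
Res (methods 1·2): 0.39 vs {0.24, 0.09, 0.30, 0.25, 0.16, 0.10} → pass.
SS (methods 1·2): 0.73 vs {0.54, 0.36, 0.09, 0.20, 0.10, 0.16} → pass.
1 of 4 fail.

1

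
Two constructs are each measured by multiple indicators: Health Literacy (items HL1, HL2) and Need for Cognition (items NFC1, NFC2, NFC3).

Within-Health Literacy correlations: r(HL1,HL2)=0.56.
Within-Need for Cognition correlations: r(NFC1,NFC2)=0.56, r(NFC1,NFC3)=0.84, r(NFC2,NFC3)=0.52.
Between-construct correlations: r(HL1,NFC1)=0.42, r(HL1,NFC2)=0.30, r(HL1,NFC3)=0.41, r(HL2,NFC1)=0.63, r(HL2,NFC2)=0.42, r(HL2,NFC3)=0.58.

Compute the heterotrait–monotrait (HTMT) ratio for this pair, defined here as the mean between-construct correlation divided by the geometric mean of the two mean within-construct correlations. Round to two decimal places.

Mean between = 2.76/6 = 0.4600.
Mean within-HL = 0.56/1 = 0.5600; mean within-NFC = 1.92/3 = 0.6400.
Geometric mean = √(0.5600 × 0.6400) = 0.5987.
HTMT = 0.4600 / 0.5987 = 0.77.

0.77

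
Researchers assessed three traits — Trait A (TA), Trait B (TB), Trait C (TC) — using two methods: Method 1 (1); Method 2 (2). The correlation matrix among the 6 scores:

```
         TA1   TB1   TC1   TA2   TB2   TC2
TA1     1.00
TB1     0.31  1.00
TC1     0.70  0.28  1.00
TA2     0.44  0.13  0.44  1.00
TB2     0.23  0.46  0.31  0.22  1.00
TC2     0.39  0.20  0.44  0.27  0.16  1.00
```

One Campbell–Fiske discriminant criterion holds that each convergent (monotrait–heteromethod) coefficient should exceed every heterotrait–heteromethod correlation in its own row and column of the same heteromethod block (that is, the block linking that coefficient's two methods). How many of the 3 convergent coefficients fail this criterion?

Checking each validity diagonal entry against its comparison values:
TA (methods 1·2): 0.44 vs {0.23, 0.13, 0.39, 0.44} → fail.
TB (methods 1·2): 0.46 vs {0.13, 0.23, 0.20, 0.31} → pass.
TC (methods 1·2): 0.44 vs {0.44, 0.39, 0.31, 0.20} → fail.
2 of 3 fail.

2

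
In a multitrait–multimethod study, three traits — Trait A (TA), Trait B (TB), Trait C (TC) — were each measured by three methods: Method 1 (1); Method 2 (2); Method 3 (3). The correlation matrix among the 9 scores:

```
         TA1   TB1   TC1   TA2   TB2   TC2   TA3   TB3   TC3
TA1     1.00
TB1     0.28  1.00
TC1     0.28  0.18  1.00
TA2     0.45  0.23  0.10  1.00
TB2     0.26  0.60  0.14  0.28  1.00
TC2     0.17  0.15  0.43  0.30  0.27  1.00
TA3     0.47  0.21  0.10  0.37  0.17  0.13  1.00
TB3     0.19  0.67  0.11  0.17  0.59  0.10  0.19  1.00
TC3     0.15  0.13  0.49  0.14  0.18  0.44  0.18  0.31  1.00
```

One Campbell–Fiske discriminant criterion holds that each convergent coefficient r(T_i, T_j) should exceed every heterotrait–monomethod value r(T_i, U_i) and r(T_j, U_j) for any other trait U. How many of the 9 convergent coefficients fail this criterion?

Convergent coefficients and their comparison sets:
TA (methods 1·2): 0.45 vs {0.28, 0.28, 0.28, 0.30} → pass.
TA (methods 1·3): 0.47 vs {0.28, 0.19, 0.28, 0.18} → pass.
TA (methods 2·3): 0.37 vs {0.28, 0.19, 0.30, 0.18} → pass.
TB (methods 1·2): 0.60 vs {0.28, 0.28, 0.18, 0.27} → pass.
TB (methods 1·3): 0.67 vs {0.28, 0.19, 0.18, 0.31} → pass.
TB (methods 2·3): 0.59 vs {0.28, 0.19, 0.27, 0.31} → pass.
TC (methods 1·2): 0.43 vs {0.28, 0.30, 0.18, 0.27} → pass.
TC (methods 1·3): 0.49 vs {0.28, 0.18, 0.18, 0.31} → pass.
TC (methods 2·3): 0.44 vs {0.30, 0.18, 0.27, 0.31} → pass.
0 of 9 fail.

0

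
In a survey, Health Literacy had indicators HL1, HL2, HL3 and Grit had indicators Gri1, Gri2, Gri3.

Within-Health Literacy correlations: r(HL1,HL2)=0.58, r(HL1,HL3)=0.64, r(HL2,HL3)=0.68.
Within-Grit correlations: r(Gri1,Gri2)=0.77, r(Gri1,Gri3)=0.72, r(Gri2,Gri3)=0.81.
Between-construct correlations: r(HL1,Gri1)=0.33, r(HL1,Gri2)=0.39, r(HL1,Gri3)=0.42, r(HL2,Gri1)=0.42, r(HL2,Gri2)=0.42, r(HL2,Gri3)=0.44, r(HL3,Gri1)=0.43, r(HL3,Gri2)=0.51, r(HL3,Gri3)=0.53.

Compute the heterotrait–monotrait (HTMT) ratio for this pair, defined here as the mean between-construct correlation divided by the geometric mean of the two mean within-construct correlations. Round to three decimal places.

0.620

Between-construct mean = 3.89/9 = 0.4322.
Mean within-HL = 1.90/3 = 0.6333; mean within-Gri = 2.30/3 = 0.7667.
Geometric mean = √(0.6333 × 0.7667) = 0.6968.
HTMT = 0.4322 / 0.6968 = 0.620.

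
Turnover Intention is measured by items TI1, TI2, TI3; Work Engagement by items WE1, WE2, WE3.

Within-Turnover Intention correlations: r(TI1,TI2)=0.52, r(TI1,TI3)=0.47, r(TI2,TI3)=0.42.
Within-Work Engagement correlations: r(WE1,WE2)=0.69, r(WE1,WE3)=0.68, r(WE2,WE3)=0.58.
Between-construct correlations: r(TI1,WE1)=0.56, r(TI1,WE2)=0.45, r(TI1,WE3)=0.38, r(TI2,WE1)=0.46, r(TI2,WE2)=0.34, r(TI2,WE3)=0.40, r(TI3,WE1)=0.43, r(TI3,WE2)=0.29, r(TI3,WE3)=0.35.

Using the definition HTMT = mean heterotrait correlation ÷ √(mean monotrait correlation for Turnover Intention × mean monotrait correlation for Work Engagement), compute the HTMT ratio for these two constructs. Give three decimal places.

0.736

Mean between = 3.66/9 = 0.4067.
Mean within-TI = 1.41/3 = 0.4700; mean within-WE = 1.95/3 = 0.6500.
Geometric mean = √(0.4700 × 0.6500) = 0.5527.
HTMT = 0.4067 / 0.5527 = 0.736.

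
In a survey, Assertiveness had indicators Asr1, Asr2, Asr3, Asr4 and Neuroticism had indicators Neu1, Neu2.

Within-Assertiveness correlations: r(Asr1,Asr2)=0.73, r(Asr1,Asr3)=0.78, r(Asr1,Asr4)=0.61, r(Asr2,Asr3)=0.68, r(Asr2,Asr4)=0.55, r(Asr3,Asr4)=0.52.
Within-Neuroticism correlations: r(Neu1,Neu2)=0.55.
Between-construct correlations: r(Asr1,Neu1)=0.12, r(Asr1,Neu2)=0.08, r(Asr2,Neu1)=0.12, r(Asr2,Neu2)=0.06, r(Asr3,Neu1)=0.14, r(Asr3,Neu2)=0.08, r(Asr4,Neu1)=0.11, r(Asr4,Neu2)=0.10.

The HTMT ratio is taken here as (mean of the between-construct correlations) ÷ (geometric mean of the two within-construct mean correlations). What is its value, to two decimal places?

Between-construct mean = 0.81/8 = 0.1013.
Mean within-Asr = 3.87/6 = 0.6450; mean within-Neu = 0.55/1 = 0.5500.
Geometric mean = √(0.6450 × 0.5500) = 0.5956.
HTMT = 0.1013 / 0.5956 = 0.17.

0.17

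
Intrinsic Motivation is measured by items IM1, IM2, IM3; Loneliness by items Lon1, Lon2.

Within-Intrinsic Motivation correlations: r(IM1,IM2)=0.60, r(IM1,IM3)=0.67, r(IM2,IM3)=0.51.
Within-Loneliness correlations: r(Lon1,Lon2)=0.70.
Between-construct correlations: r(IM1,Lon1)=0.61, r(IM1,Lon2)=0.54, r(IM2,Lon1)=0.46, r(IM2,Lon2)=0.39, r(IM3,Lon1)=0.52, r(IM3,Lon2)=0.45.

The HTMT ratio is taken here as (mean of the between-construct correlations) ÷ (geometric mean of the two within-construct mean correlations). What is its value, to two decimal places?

Between-construct mean = 2.97/6 = 0.4950.
Mean within-IM = 1.78/3 = 0.5933; mean within-Lon = 0.70/1 = 0.7000.
Geometric mean = √(0.5933 × 0.7000) = 0.6444.
HTMT = 0.4950 / 0.6444 = 0.77.

0.77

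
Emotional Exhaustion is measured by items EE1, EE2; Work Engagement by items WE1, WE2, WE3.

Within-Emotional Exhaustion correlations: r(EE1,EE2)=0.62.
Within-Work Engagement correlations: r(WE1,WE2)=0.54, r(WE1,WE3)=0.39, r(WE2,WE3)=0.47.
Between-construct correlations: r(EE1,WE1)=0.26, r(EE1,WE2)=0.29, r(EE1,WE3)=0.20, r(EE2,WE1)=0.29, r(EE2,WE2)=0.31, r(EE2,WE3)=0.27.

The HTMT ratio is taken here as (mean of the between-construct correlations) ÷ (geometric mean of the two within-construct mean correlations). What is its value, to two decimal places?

0.50

Mean between = 1.62/6 = 0.2700.
Mean within-EE = 0.62/1 = 0.6200; mean within-WE = 1.40/3 = 0.4667.
Geometric mean = √(0.6200 × 0.4667) = 0.5379.
HTMT = 0.2700 / 0.5379 = 0.50.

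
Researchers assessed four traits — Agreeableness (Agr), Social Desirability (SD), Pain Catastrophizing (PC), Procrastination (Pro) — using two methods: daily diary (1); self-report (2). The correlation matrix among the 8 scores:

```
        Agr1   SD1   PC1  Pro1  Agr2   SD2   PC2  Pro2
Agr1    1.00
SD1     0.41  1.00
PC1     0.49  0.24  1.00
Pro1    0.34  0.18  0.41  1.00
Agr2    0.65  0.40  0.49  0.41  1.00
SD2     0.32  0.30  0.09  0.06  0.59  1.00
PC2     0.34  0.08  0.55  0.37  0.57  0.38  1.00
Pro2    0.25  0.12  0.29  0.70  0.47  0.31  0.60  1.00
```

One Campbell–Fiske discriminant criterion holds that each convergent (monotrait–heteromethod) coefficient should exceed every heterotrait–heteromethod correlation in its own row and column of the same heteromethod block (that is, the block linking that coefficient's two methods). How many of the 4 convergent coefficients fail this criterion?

1

Checking each validity diagonal entry against its comparison values:
Agr (methods 1·2): 0.65 vs {0.32, 0.40, 0.34, 0.49, 0.25, 0.41} → pass.
SD (methods 1·2): 0.30 vs {0.40, 0.32, 0.08, 0.09, 0.12, 0.06} → fail.
PC (methods 1·2): 0.55 vs {0.49, 0.34, 0.09, 0.08, 0.29, 0.37} → pass.
Pro (methods 1·2): 0.70 vs {0.41, 0.25, 0.06, 0.12, 0.37, 0.29} → pass.
1 of 4 fail.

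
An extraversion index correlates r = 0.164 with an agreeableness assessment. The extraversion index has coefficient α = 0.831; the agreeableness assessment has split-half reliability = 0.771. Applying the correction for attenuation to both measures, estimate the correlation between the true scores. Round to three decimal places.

r_true = r_obs / √(r_xx · r_yy) = 0.164 / √(0.831 × 0.771) = 0.164 / √0.640701 = 0.164 / 0.8004 ≈ 0.205.

0.205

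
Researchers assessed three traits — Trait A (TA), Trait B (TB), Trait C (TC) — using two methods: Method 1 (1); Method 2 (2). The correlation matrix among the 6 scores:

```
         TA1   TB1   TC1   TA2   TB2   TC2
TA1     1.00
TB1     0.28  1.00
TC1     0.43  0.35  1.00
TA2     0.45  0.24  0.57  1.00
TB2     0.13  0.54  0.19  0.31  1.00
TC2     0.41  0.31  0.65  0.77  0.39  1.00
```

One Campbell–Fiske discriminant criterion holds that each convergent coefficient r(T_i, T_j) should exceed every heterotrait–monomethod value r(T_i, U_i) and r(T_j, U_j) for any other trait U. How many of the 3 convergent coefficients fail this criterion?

Each convergent coefficient versus the relevant comparison correlations:
TA (methods 1·2): 0.45 vs {0.28, 0.31, 0.43, 0.77} → fail.
TB (methods 1·2): 0.54 vs {0.28, 0.31, 0.35, 0.39} → pass.
TC (methods 1·2): 0.65 vs {0.43, 0.77, 0.35, 0.39} → fail.
2 of 3 fail.

2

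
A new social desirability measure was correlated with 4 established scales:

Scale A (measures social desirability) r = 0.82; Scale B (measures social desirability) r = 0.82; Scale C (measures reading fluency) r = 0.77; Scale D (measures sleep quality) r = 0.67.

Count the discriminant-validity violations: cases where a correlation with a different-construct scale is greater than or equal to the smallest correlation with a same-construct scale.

0

Convergent (same construct = social desirability): Scale A, Scale B.
Smallest convergent = 0.82. Discriminant values: 0.77, 0.67; count ≥ 0.82 → 0.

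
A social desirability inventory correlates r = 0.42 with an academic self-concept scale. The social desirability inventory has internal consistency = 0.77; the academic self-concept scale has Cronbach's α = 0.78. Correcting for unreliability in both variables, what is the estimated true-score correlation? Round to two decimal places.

r_true = r_obs / √(r_xx · r_yy) = 0.42 / √(0.77 × 0.78) = 0.42 / √0.6006 = 0.42 / 0.7750 ≈ 0.54.

0.54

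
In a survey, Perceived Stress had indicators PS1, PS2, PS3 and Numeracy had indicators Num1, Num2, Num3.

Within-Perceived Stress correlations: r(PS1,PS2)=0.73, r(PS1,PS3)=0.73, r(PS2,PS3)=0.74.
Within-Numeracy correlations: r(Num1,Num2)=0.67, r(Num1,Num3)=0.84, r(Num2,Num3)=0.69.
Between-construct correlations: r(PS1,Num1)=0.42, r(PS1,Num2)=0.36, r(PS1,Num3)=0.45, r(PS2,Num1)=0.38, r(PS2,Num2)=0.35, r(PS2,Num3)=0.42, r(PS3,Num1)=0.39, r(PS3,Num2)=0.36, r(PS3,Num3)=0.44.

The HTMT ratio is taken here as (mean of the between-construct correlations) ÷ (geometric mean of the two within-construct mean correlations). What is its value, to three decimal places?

Between-construct mean = 3.57/9 = 0.3967.
Mean within-PS = 2.20/3 = 0.7333; mean within-Num = 2.20/3 = 0.7333.
Geometric mean = √(0.7333 × 0.7333) = 0.7333.
HTMT = 0.3967 / 0.7333 = 0.541.

0.541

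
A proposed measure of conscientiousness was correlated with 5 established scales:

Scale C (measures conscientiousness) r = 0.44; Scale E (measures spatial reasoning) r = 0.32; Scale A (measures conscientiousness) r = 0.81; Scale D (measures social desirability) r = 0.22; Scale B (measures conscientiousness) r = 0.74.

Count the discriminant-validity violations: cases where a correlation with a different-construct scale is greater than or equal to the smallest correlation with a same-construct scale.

Convergent (same construct = conscientiousness): Scale C, Scale A, Scale B.
Smallest convergent = 0.44. Discriminant values: 0.32, 0.22; count ≥ 0.44 → 0.

0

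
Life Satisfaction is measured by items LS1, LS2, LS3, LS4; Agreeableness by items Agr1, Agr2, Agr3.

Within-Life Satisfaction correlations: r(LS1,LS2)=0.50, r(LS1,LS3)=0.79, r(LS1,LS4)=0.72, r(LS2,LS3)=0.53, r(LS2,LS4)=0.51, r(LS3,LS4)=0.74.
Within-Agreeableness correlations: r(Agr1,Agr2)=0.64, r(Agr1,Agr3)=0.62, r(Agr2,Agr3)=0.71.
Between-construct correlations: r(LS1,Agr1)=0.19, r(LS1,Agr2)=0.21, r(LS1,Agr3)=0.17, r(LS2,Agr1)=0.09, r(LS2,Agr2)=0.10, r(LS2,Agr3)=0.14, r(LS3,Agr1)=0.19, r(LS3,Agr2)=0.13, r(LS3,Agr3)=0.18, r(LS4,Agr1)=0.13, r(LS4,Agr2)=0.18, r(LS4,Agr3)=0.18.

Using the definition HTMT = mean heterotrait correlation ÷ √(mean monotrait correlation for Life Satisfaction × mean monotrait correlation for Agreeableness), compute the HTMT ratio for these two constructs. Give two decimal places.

Between-construct mean = 1.89/12 = 0.1575.
Mean within-LS = 3.79/6 = 0.6317; mean within-Agr = 1.97/3 = 0.6567.
Geometric mean = √(0.6317 × 0.6567) = 0.6441.
HTMT = 0.1575 / 0.6441 = 0.24.

0.24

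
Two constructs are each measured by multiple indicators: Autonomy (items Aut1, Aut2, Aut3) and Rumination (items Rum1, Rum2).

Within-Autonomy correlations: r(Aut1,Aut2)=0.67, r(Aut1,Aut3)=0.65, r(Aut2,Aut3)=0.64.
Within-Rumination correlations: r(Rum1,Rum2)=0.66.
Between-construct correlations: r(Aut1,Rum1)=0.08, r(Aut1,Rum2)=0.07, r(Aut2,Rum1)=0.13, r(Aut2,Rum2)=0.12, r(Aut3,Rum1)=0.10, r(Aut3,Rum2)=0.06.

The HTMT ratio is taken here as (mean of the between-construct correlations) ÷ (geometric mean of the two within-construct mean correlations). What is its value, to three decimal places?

Mean between = 0.56/6 = 0.0933.
Mean within-Aut = 1.96/3 = 0.6533; mean within-Rum = 0.66/1 = 0.6600.
Geometric mean = √(0.6533 × 0.6600) = 0.6566.
HTMT = 0.0933 / 0.6566 = 0.142.

0.142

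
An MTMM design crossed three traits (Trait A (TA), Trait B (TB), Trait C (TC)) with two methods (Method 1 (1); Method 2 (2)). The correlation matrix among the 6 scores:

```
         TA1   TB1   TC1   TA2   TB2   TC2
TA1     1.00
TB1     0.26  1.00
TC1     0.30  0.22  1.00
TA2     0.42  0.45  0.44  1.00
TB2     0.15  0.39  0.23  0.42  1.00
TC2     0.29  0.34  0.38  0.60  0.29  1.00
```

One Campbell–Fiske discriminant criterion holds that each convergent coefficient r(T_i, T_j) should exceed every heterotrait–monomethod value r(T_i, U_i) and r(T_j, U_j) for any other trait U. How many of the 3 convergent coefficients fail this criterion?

3

Checking each validity diagonal entry against its comparison values:
TA (methods 1·2): 0.42 vs {0.26, 0.42, 0.30, 0.60} → fail.
TB (methods 1·2): 0.39 vs {0.26, 0.42, 0.22, 0.29} → fail.
TC (methods 1·2): 0.38 vs {0.30, 0.60, 0.22, 0.29} → fail.
3 of 3 fail.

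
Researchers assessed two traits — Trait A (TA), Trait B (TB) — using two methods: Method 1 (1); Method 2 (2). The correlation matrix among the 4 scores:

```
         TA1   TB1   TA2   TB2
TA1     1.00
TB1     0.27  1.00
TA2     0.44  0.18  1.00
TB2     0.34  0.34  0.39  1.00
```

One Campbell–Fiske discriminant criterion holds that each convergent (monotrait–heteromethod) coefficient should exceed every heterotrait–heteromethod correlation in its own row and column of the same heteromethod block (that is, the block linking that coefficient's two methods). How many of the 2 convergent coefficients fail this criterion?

1

Each convergent coefficient versus the relevant comparison correlations:
TA (methods 1·2): 0.44 vs {0.34, 0.18} → pass.
TB (methods 1·2): 0.34 vs {0.18, 0.34} → fail.
1 of 2 fail.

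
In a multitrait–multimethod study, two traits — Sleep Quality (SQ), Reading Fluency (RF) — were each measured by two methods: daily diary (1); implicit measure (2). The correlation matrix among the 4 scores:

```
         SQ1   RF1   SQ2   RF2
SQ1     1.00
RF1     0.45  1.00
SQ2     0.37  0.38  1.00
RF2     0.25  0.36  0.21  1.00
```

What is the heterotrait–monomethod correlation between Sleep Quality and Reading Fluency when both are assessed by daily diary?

0.45

Different traits, same method: r(SQ1, RF1) = 0.45.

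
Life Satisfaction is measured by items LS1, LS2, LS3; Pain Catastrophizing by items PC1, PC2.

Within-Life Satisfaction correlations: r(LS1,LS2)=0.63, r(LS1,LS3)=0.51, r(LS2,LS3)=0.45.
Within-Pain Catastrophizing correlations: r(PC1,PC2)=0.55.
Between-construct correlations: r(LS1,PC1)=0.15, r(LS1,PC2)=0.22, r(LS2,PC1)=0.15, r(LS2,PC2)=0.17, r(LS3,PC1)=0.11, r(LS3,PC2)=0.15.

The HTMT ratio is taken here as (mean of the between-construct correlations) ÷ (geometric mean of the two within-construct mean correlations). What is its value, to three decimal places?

0.293

Between-construct mean = 0.95/6 = 0.1583.
Mean within-LS = 1.59/3 = 0.5300; mean within-PC = 0.55/1 = 0.5500.
Geometric mean = √(0.5300 × 0.5500) = 0.5399.
HTMT = 0.1583 / 0.5399 = 0.293.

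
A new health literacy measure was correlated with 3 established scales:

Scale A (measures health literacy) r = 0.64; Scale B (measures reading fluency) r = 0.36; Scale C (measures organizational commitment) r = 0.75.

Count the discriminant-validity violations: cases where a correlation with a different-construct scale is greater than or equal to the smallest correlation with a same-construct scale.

1

Convergent (same construct = health literacy): Scale A.
Smallest convergent = 0.64. Discriminant values: 0.36, 0.75; count ≥ 0.64 → 1.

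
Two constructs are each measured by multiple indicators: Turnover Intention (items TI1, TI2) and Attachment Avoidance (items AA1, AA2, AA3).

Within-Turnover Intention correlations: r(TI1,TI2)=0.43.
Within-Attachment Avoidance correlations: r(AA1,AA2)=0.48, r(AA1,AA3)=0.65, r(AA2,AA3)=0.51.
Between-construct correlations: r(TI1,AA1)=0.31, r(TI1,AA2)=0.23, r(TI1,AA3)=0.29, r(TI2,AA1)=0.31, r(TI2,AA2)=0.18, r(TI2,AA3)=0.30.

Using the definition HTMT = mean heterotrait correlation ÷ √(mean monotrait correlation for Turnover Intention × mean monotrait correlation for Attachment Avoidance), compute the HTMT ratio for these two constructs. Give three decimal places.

Mean heterotrait r = 1.62/6 = 0.2700.
Mean within-TI = 0.43/1 = 0.4300; mean within-AA = 1.64/3 = 0.5467.
Geometric mean = √(0.4300 × 0.5467) = 0.4849.
HTMT = 0.2700 / 0.4849 = 0.557.

0.557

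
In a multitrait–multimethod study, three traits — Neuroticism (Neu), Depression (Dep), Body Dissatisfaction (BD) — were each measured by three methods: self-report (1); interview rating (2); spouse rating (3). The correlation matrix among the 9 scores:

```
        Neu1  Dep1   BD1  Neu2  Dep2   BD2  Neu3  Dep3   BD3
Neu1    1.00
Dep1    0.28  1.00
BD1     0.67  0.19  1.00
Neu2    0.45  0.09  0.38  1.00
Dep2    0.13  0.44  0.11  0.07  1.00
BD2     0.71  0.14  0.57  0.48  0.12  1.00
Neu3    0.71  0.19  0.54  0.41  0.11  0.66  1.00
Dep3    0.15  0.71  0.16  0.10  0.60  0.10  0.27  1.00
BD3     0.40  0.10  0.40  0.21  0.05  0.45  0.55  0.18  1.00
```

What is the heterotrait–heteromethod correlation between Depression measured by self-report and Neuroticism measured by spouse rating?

Different traits and methods: r(Dep1, Neu3) = 0.19.

0.19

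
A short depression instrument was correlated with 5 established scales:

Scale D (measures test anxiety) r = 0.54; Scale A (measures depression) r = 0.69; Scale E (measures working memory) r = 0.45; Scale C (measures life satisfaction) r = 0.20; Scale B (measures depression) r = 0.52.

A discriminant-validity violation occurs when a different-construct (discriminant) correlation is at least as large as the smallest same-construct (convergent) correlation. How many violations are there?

1

Convergent (same construct = depression): Scale A, Scale B.
Smallest convergent = 0.52. Discriminant values: 0.54, 0.45, 0.20; count ≥ 0.52 → 1.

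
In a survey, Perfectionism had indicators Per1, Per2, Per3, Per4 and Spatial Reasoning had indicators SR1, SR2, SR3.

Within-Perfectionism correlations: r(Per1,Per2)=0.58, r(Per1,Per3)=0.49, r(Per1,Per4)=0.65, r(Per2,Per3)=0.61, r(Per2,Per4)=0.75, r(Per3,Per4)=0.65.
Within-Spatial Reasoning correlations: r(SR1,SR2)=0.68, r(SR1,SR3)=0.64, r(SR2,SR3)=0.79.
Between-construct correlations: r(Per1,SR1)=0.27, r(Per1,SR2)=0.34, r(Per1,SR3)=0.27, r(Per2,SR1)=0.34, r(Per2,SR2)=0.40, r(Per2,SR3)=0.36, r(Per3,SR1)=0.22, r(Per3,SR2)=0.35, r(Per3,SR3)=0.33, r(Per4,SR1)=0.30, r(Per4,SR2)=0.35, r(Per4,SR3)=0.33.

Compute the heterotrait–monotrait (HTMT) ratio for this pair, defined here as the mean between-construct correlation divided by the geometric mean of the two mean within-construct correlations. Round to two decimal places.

Between-construct mean = 3.86/12 = 0.3217.
Mean within-Per = 3.73/6 = 0.6217; mean within-SR = 2.11/3 = 0.7033.
Geometric mean = √(0.6217 × 0.7033) = 0.6612.
HTMT = 0.3217 / 0.6612 = 0.49.

0.49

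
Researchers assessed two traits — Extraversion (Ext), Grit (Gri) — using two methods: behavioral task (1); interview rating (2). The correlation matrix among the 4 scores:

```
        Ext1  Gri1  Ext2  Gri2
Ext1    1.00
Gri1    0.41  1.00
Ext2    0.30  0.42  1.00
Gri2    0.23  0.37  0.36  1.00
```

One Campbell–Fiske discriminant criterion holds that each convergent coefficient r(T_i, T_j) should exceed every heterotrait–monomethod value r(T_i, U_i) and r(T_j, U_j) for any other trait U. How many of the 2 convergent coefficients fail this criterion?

2

Each convergent coefficient versus the relevant comparison correlations:
Ext (methods 1·2): 0.30 vs {0.41, 0.36} → fail.
Gri (methods 1·2): 0.37 vs {0.41, 0.36} → fail.
2 of 2 fail.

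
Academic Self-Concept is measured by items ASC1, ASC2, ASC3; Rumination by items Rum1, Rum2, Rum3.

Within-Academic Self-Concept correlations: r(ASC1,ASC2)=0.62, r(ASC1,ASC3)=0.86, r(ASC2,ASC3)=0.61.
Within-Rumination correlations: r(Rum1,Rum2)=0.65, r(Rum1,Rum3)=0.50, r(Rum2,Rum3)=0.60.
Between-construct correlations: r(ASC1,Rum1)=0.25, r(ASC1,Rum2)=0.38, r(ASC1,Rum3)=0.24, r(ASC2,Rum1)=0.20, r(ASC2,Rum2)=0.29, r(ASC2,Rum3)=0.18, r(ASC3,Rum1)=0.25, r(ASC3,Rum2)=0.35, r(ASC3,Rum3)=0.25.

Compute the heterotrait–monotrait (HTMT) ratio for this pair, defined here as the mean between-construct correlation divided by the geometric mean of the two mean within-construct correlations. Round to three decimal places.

0.417

Between-construct mean = 2.39/9 = 0.2656.
Mean within-ASC = 2.09/3 = 0.6967; mean within-Rum = 1.75/3 = 0.5833.
Geometric mean = √(0.6967 × 0.5833) = 0.6375.
HTMT = 0.2656 / 0.6375 = 0.417.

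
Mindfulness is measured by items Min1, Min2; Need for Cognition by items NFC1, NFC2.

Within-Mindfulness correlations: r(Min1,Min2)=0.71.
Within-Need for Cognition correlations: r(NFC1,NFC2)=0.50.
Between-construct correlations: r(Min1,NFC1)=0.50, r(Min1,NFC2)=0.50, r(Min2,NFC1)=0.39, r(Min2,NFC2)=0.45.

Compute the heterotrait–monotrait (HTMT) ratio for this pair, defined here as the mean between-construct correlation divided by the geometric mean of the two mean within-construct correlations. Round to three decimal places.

Mean heterotrait r = 1.84/4 = 0.4600.
Mean within-Min = 0.71/1 = 0.7100; mean within-NFC = 0.50/1 = 0.5000.
Geometric mean = √(0.7100 × 0.5000) = 0.5958.
HTMT = 0.4600 / 0.5958 = 0.772.

0.772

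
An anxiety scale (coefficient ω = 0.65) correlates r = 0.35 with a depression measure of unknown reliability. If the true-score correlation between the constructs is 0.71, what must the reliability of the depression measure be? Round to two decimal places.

0.37

r_true = r_obs / √(r_xx · r_yy) ⇒ 0.71 = 0.35 / √(0.65 · r_yy).
√(0.65 · r_yy) = 0.35 / 0.71 = 0.4930; 0.65 · r_yy = 0.2430; r_yy = 0.2430 / 0.65 ≈ 0.37.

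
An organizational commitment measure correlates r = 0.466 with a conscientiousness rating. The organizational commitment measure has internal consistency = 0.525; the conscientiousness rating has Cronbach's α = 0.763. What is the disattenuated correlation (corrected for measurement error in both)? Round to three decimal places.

0.736

r_true = r_obs / √(r_xx · r_yy) = 0.466 / √(0.525 × 0.763) = 0.466 / √0.400575 = 0.466 / 0.6329 ≈ 0.736.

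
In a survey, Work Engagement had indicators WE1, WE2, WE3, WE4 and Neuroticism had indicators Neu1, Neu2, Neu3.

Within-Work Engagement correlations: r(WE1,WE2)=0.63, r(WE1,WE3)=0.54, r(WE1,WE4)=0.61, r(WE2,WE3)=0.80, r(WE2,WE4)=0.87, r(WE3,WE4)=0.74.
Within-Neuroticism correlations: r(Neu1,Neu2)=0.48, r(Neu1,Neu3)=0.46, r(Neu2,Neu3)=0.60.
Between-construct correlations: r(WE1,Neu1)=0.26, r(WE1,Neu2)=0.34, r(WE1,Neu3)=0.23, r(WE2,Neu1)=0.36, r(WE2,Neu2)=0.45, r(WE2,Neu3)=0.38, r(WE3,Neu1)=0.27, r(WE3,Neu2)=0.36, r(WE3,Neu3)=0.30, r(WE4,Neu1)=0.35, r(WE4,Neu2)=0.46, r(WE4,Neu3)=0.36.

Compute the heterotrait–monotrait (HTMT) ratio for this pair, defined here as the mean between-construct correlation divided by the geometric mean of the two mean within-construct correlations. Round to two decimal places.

Mean heterotrait r = 4.12/12 = 0.3433.
Mean within-WE = 4.19/6 = 0.6983; mean within-Neu = 1.54/3 = 0.5133.
Geometric mean = √(0.6983 × 0.5133) = 0.5987.
HTMT = 0.3433 / 0.5987 = 0.57.

0.57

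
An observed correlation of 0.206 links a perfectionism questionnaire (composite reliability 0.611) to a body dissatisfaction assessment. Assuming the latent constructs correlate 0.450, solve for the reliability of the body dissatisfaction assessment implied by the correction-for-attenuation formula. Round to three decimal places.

0.343

r_true = r_obs / √(r_xx · r_yy) ⇒ 0.450 = 0.206 / √(0.611 · r_yy).
√(0.611 · r_yy) = 0.206 / 0.450 = 0.4578; 0.611 · r_yy = 0.2096; r_yy = 0.2096 / 0.611 ≈ 0.343.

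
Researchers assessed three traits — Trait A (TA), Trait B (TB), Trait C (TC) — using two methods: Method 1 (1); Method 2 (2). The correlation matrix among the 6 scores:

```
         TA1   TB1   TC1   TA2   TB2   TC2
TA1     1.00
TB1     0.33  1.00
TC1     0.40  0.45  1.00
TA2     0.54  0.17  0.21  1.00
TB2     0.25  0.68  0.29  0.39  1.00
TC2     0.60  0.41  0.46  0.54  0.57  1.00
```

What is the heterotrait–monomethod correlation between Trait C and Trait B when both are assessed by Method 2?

0.57

Different traits, same method: r(TC2, TB2) = 0.57.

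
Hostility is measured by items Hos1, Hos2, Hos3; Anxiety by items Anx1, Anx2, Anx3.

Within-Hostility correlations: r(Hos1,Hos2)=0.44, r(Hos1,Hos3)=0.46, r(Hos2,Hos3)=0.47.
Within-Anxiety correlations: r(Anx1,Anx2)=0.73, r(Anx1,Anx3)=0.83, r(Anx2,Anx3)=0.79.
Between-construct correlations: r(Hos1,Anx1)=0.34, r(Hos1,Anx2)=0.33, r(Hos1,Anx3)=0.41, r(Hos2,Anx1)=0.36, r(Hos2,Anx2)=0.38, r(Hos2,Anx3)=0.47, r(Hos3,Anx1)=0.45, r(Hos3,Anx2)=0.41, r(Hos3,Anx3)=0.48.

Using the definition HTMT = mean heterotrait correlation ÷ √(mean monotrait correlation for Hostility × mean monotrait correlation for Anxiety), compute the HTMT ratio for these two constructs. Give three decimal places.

Mean heterotrait r = 3.63/9 = 0.4033.
Mean within-Hos = 1.37/3 = 0.4567; mean within-Anx = 2.35/3 = 0.7833.
Geometric mean = √(0.4567 × 0.7833) = 0.5981.
HTMT = 0.4033 / 0.5981 = 0.674.

0.674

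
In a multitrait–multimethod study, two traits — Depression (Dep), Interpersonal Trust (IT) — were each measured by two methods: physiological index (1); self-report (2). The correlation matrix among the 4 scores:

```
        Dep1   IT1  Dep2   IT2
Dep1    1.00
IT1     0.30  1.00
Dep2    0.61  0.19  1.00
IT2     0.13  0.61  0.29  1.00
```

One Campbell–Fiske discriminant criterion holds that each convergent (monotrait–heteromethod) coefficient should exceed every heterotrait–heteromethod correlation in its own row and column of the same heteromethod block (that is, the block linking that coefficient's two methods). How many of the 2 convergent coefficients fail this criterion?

0

Convergent coefficients and their comparison sets:
Dep (methods 1·2): 0.61 vs {0.13, 0.19} → pass.
IT (methods 1·2): 0.61 vs {0.19, 0.13} → pass.
0 of 2 fail.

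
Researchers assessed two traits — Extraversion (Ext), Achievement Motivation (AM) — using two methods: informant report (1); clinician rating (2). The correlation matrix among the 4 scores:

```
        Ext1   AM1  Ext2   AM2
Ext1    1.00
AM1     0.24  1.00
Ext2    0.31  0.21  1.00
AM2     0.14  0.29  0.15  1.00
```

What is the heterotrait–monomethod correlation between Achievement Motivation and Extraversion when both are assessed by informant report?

Different traits, same method: r(AM1, Ext1) = 0.24.

0.24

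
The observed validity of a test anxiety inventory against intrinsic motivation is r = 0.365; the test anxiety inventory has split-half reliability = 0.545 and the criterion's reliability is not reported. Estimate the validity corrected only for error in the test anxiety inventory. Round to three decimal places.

0.494

Single correction: r_c = r_obs / √r_xx = 0.365 / √0.545 = 0.365 / 0.7382 ≈ 0.494.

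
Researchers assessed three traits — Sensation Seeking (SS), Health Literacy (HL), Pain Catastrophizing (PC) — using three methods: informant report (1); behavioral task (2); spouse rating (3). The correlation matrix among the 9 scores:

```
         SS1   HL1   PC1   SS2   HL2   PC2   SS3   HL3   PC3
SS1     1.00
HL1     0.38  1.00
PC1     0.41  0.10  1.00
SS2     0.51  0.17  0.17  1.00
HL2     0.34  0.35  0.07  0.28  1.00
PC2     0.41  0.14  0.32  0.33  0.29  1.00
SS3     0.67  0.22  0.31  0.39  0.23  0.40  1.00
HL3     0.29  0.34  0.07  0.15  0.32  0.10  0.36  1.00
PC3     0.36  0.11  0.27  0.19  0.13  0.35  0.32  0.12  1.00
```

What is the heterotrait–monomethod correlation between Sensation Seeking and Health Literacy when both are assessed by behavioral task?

0.28

Different traits, same method: r(SS2, HL2) = 0.28.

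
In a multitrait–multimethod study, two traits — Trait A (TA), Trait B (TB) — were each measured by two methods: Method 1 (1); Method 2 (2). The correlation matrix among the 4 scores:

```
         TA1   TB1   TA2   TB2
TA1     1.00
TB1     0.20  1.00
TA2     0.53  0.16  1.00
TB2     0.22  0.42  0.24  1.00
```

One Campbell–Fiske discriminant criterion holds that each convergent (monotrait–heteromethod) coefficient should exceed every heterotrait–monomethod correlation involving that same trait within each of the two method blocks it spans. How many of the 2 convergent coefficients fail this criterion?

0

Convergent coefficients and their comparison sets:
TA (methods 1·2): 0.53 vs {0.20, 0.24} → pass.
TB (methods 1·2): 0.42 vs {0.20, 0.24} → pass.
0 of 2 fail.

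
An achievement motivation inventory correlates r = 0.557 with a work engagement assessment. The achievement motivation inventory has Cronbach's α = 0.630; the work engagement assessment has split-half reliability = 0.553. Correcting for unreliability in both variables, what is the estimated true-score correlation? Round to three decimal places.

0.944

r_true = r_obs / √(r_xx · r_yy) = 0.557 / √(0.630 × 0.553) = 0.557 / √0.348390 = 0.557 / 0.5902 ≈ 0.944.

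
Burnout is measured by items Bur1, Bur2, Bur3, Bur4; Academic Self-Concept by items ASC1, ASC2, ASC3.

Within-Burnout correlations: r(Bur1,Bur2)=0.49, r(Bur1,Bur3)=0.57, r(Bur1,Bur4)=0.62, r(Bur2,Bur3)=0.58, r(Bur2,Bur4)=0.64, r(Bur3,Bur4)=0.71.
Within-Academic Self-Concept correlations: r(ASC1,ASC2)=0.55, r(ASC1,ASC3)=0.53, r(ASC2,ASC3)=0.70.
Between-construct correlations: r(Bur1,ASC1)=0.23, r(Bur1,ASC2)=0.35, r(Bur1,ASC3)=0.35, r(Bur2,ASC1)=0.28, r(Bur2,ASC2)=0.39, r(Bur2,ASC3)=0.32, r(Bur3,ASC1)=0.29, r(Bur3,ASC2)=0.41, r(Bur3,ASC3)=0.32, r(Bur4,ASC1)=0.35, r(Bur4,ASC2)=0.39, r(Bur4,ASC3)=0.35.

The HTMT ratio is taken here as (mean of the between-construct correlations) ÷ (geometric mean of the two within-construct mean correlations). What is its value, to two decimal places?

Mean heterotrait r = 4.03/12 = 0.3358.
Mean within-Bur = 3.61/6 = 0.6017; mean within-ASC = 1.78/3 = 0.5933.
Geometric mean = √(0.6017 × 0.5933) = 0.5975.
HTMT = 0.3358 / 0.5975 = 0.56.

0.56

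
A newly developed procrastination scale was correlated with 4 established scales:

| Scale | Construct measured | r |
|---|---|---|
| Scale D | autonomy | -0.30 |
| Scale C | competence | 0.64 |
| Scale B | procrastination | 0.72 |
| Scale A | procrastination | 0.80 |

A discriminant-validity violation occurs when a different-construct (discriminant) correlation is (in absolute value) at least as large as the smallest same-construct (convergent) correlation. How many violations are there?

Convergent (same construct = procrastination): Scale B, Scale A.
Smallest convergent = 0.72. Discriminant |r|: 0.30, 0.64; count ≥ 0.72 → 0.

0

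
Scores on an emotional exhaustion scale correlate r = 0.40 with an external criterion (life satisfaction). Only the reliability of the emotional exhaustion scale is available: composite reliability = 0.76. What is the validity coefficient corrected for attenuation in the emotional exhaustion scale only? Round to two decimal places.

0.46

Single correction: r_c = r_obs / √r_xx = 0.40 / √0.76 = 0.40 / 0.8718 ≈ 0.46.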